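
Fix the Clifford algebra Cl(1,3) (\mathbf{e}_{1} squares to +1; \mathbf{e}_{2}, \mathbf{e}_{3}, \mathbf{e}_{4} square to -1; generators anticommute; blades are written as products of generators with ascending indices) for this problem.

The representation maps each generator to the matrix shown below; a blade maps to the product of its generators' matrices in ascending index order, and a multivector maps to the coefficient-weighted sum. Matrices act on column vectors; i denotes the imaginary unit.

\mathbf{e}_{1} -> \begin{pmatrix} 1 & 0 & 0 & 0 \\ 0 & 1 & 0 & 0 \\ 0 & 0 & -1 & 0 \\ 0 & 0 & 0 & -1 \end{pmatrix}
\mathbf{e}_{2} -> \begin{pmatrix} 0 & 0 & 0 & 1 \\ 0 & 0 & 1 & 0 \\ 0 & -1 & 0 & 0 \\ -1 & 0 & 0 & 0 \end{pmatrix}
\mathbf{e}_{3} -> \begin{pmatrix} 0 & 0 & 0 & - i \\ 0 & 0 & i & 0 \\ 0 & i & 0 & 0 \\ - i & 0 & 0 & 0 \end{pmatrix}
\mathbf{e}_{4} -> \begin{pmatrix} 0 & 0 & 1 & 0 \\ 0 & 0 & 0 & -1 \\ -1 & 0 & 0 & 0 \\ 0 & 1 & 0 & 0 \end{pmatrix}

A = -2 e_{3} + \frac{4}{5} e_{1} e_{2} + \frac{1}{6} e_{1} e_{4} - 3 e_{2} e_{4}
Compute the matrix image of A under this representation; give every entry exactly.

Bivector images (products of the table entries): rho(e_{1} e_{2}) = rho(\mathbf{e}_{1})rho(\mathbf{e}_{2}) = \begin{pmatrix} 0 & 0 & 0 & 1 \\ 0 & 0 & 1 & 0 \\ 0 & 1 & 0 & 0 \\ 1 & 0 & 0 & 0 \end{pmatrix}; rho(e_{1} e_{4}) = rho(\mathbf{e}_{1})rho(\mathbf{e}_{4}) = \begin{pmatrix} 0 & 0 & 1 & 0 \\ 0 & 0 & 0 & -1 \\ 1 & 0 & 0 & 0 \\ 0 & -1 & 0 & 0 \end{pmatrix}; rho(e_{2} e_{4}) = rho(\mathbf{e}_{2})rho(\mathbf{e}_{4}) = \begin{pmatrix} 0 & 1 & 0 & 0 \\ -1 & 0 & 0 & 0 \\ 0 & 0 & 0 & 1 \\ 0 & 0 & -1 & 0 \end{pmatrix}.
M = (-2)*rho(e_{3}) + (\frac{4}{5})*rho(e_{1} e_{2}) + (\frac{1}{6})*rho(e_{1} e_{4}) + (-3)*rho(e_{2} e_{4}), summed entrywise:
Answer: \begin{pmatrix} 0 & -3 & \frac{1}{6} & \frac{4}{5} + 2 i \\ 3 & 0 & \frac{4}{5} - 2 i & - \frac{1}{6} \\ \frac{1}{6} & \frac{4}{5} - 2 i & 0 & -3 \\ \frac{4}{5} + 2 i & - \frac{1}{6} & 3 & 0 \end{pmatrix}


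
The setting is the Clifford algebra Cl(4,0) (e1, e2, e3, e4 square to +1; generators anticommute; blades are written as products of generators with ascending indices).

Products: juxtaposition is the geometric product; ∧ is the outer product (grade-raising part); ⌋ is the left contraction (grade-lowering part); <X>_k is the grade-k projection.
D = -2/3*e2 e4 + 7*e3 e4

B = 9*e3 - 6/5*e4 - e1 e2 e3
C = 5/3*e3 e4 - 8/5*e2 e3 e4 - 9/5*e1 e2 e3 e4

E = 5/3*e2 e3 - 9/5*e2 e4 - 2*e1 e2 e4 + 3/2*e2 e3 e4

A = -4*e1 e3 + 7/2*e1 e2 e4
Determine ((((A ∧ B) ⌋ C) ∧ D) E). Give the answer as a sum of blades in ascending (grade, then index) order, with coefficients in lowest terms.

step 1: 24/5*e1 e3 e4 - 63/2*e1 e2 e3 e4
step 2: 567/10 + 216/25*e2
step 3: -189/5*e2 e4 + 3969/10*e3 e4 + 1512/25*e2 e3 e4
step 4: -3969/25 - 378/5*e1 - 11907/20*e2 - 41391/250*e3 - 504/5*e4 + 3024/25*e1 e3 - 35721/50*e2 e3 - 1323/2*e2 e4 - 63*e3 e4 - 3969/5*e1 e2 e3
Answer: -3969/25 - 378/5*e1 - 11907/20*e2 - 41391/250*e3 - 504/5*e4 + 3024/25*e1 e3 - 35721/50*e2 e3 - 1323/2*e2 e4 - 63*e3 e4 - 3969/5*e1 e2 e3


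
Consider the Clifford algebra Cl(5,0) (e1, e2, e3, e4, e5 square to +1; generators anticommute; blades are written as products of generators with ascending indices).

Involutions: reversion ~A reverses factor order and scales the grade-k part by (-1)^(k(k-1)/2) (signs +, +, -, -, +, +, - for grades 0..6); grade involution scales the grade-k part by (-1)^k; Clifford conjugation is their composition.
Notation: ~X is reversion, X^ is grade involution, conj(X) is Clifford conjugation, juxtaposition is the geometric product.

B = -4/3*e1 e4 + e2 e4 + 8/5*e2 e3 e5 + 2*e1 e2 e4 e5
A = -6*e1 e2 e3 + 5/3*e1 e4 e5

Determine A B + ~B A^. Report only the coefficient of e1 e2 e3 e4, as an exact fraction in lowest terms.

first term: -10/3*e2 + 20/9*e5 + 48/5*e1 e5 - 5/3*e1 e2 e5 + 6*e1 e3 e4 + 8*e2 e3 e4 + 12*e3 e4 e5 + 8/3*e1 e2 e3 e4
second term: -10/3*e2 + 20/9*e5 - 48/5*e1 e5 + 5/3*e1 e2 e5 - 6*e1 e3 e4 - 8*e2 e3 e4 - 12*e3 e4 e5 + 8/3*e1 e2 e3 e4
Answer: 16/3


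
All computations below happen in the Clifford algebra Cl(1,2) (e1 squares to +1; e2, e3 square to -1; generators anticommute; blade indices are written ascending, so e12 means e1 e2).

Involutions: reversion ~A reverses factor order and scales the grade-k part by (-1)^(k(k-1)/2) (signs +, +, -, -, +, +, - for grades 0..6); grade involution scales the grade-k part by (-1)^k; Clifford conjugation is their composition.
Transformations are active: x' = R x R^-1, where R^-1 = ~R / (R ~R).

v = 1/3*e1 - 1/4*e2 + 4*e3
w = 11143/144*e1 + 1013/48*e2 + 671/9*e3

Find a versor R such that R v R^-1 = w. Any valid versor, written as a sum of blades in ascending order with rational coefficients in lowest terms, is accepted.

The midline construction: v and w both square to -2297/144, so reflecting in their sum 11191/144*e1 + 1001/48*e2 + 707/9*e3 exchanges them.
Answer: 11191/144*e1 + 1001/48*e2 + 707/9*e3


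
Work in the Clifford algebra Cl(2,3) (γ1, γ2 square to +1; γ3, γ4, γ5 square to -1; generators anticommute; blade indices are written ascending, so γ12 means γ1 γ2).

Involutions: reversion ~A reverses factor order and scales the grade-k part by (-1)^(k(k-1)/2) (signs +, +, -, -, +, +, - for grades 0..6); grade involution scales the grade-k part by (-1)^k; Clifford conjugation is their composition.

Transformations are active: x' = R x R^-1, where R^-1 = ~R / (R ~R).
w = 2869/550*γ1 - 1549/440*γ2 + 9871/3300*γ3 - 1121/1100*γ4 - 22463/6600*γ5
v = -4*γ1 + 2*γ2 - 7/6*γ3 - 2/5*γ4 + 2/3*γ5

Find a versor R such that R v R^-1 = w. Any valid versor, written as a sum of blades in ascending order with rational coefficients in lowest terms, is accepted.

Take R = v + w = 669/550*γ1 - 669/440*γ2 + 2007/1100*γ3 - 1561/1100*γ4 - 6021/2200*γ5. Because q(v) = q(w) = 16231/900, conjugation by R sends v exactly to w.
Answer: 669/550*γ1 - 669/440*γ2 + 2007/1100*γ3 - 1561/1100*γ4 - 6021/2200*γ5


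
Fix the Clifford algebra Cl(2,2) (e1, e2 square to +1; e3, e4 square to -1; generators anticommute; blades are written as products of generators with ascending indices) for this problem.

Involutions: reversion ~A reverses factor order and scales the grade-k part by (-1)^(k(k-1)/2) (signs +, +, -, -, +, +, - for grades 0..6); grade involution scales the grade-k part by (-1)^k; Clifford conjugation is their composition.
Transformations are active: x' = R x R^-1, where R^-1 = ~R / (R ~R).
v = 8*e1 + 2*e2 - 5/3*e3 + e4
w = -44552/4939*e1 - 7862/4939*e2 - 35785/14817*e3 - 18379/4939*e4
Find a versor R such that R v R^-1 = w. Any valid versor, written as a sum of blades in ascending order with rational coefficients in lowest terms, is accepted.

R = v + w = -5040/4939*e1 + 2016/4939*e2 - 20160/4939*e3 - 13440/4939*e4 works: the equal norms (578/9) guarantee its sandwich swaps v into w.
Answer: -5040/4939*e1 + 2016/4939*e2 - 20160/4939*e3 - 13440/4939*e4


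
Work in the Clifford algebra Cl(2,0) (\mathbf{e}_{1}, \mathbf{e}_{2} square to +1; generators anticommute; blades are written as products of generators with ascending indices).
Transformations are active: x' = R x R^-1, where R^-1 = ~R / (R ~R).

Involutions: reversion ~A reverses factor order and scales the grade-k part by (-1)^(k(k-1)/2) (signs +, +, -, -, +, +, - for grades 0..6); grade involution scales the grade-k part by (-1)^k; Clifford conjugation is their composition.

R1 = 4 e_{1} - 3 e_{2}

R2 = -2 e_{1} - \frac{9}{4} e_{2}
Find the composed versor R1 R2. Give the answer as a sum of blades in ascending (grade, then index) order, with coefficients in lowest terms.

Distribute over the terms of R1 (each basis-blade product reordered to ascending indices, repeated generators contracted through their squares):
(4 e_{1}) R2 = -8 - 9 e_{1} e_{2}
(-3 e_{2}) R2 = \frac{27}{4} - 6 e_{1} e_{2}
Summing the partial products and collecting blades:
Answer: -\frac{5}{4} - 15 e_{1} e_{2}


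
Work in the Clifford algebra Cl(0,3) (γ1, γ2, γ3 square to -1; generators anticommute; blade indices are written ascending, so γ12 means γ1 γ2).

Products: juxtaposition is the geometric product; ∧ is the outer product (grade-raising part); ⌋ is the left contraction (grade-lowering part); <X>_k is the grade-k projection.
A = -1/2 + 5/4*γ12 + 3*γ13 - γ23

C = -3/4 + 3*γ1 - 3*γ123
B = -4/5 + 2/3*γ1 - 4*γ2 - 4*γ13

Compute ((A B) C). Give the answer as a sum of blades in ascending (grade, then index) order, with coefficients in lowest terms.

step 1: 62/5 + 14/3*γ1 + 17/6*γ2 + 6*γ3 - 5*γ12 - 2/5*γ13 - 21/5*γ23 + 34/3*γ123
step 2: -573/10 + 211/10*γ1 - 637/40*γ2 - 207/10*γ3 + 53/4*γ12 - 131/5*γ13 - 337/20*γ23 - 583/10*γ123
Answer: -573/10 + 211/10*γ1 - 637/40*γ2 - 207/10*γ3 + 53/4*γ12 - 131/5*γ13 - 337/20*γ23 - 583/10*γ123


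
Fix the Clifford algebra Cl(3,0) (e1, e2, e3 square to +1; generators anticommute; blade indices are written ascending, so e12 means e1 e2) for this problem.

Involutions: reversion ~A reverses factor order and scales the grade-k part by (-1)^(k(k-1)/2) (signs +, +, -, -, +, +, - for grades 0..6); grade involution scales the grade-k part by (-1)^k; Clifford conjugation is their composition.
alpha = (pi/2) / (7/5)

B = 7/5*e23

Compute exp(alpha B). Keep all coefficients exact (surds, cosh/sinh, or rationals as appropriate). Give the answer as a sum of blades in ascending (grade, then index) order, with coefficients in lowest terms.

B^2 = (7/5)^2*(e23)^2 = 49/25*(-1) = -49/25 (a basis 2-blade squares to minus the product of its generators' squares).
B^2 = -49/25 — the series telescopes trigonometrically here: l = 7/5, alpha*l = pi/2, so exp(alpha B) = cos(pi/2) + (sin(pi/2)/(7/5))*B = 0 + (5/7)*B.
Answer: e23


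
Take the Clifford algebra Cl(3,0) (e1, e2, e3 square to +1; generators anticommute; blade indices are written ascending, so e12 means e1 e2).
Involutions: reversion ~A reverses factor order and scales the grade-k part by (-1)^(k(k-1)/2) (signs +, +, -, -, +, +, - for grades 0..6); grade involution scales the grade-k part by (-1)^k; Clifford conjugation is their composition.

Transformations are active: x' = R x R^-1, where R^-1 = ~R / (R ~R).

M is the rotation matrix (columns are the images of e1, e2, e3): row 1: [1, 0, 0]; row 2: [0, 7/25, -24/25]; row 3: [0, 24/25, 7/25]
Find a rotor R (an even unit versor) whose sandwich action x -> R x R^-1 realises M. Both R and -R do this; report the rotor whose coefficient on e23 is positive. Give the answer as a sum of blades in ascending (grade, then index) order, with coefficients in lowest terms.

Method: write R = a + b12*e12 + b13*e13 + b23*e23 with a^2 + b12^2 + b13^2 + b23^2 = 1 (so R^-1 = ~R). Expanding the columns R e_j ~R gives tr M = 4a^2 - 1 and, from the antisymmetric part, M21 - M12 = -4a*b12, M13 - M31 = 4a*b13, M32 - M23 = -4a*b23.
Here tr M = 39/25, so a^2 = (1 + tr M)/4 = 16/25 and a = ±4/5. Taking a = 4/5: M21 - M12 = 0, M13 - M31 = 0, M32 - M23 = 48/25, giving b12 = 0, b13 = 0, b23 = -3/5, i.e. R = 4/5 - 3/5*e23.
Its e23 coefficient is negative, so report the other preimage -R.
Answer: -4/5 + 3/5*e23. Sheet selection: the two-to-one cover makes ±R indistinguishable at the matrix level (trace 39/25), so uniqueness comes from the required sign on e23.


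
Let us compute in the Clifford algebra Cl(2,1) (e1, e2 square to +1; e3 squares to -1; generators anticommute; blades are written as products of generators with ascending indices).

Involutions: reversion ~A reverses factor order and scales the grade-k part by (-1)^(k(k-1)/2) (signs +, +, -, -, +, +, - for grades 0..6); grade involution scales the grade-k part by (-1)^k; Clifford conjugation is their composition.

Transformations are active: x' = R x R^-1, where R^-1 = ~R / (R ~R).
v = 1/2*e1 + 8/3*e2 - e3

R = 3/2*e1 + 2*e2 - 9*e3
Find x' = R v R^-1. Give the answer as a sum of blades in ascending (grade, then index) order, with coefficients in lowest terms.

~R = 3/2*e1 + 2*e2 - 9*e3, and R ~R = -299/4, so R^-1 = ~R / (-299/4).
R v = -35/12 + 3*e1 e2 + 3*e1 e3 + 22*e2 e3
Answer: -229/598*e1 - 2252/897*e2 + 89/299*e3


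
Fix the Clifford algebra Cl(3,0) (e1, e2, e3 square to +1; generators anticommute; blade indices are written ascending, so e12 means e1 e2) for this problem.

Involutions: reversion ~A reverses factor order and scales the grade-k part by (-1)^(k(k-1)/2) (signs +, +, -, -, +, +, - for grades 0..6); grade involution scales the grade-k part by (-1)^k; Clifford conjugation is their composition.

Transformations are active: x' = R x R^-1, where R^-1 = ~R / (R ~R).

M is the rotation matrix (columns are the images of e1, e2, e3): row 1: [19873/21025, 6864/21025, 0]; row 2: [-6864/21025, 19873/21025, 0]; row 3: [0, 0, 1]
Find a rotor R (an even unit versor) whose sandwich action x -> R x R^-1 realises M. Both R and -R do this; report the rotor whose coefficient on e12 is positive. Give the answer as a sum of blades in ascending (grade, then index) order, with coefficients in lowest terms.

Method: write R = a + b12*e12 + b13*e13 + b23*e23 with a^2 + b12^2 + b13^2 + b23^2 = 1 (so R^-1 = ~R). Expanding the columns R e_j ~R gives tr M = 4a^2 - 1 and, from the antisymmetric part, M21 - M12 = -4a*b12, M13 - M31 = 4a*b13, M32 - M23 = -4a*b23.
Here tr M = 60771/21025, so a^2 = (1 + tr M)/4 = 20449/21025 and a = ±143/145. Taking a = 143/145: M21 - M12 = -13728/21025, M13 - M31 = 0, M32 - M23 = 0, giving b12 = 24/145, b13 = 0, b23 = 0, i.e. R = 143/145 + 24/145*e12.
Its e12 coefficient is already positive.
Answer: 143/145 + 24/145*e12. Why the constraint matters: R and -R act identically through the sandwich — M has trace 60771/21025 either way — so only the sign condition on e12 picks one of the two preimages.


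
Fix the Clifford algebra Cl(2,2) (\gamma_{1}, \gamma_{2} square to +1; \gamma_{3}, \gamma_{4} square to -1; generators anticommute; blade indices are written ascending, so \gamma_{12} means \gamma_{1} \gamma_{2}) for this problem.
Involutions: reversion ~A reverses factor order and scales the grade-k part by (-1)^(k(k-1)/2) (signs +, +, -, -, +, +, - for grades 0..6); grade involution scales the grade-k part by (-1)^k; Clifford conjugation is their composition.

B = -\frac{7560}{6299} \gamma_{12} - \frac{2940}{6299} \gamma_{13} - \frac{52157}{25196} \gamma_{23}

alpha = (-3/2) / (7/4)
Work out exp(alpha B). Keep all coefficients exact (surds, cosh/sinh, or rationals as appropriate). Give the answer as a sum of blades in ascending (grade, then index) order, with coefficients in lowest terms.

B^2 term by term: the squares give (-\frac{7560}{6299})^2*(\gamma_{12})^2 + (-\frac{2940}{6299})^2*(\gamma_{13})^2 + (-\frac{52157}{25196})^2*(\gamma_{23})^2 = \frac{57153600}{39677401}*(-1) + \frac{8643600}{39677401}*(+1) + \frac{2720352649}{634838416}*(+1) = \frac{49}{16} (each basis 2-blade squares to minus the product of its generators' squares); cross terms between blades sharing an index anticommute and cancel. So B^2 = \frac{49}{16}.
B^2 = \frac{49}{16} — a positive square means the series sums to a boost: l = \frac{7}{4}, alpha*l = - \frac{3}{2}, so exp(alpha B) = cosh(- \frac{3}{2}) + (sinh(- \frac{3}{2})/(\frac{7}{4}))*B = \cosh{\left(\frac{3}{2} \right)} + (- \frac{4 \sinh{\left(\frac{3}{2} \right)}}{7})*B.
Answer: \cosh{\left(\frac{3}{2} \right)} + \frac{4320 \sinh{\left(\frac{3}{2} \right)}}{6299} \gamma_{12} + \frac{1680 \sinh{\left(\frac{3}{2} \right)}}{6299} \gamma_{13} + \frac{7451 \sinh{\left(\frac{3}{2} \right)}}{6299} \gamma_{23}


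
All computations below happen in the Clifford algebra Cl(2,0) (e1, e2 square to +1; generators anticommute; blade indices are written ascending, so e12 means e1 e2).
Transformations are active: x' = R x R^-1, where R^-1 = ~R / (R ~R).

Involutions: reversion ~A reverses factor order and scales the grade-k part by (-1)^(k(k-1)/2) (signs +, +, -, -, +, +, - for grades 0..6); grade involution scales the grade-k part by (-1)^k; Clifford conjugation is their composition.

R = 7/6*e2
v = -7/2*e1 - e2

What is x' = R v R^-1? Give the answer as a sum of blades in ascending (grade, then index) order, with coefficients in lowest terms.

~R = 7/6*e2, and R ~R = 49/36, so R^-1 = ~R / (49/36).
R v = -7/6 + 49/12*e12
Answer: 7/2*e1 - e2


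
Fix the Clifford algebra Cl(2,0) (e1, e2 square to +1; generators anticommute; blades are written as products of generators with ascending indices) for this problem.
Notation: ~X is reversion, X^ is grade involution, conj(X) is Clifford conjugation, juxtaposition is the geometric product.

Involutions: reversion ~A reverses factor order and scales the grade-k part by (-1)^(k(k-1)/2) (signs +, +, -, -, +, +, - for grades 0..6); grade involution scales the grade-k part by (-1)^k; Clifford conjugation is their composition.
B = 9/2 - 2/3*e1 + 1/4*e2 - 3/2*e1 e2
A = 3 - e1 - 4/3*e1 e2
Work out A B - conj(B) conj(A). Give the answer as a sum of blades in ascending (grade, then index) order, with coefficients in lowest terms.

first term: 73/6 - 41/6*e1 + 49/36*e2 - 43/4*e1 e2
second term: 73/6 + 41/6*e1 - 49/36*e2 + 43/4*e1 e2
Answer: -41/3*e1 + 49/18*e2 - 43/2*e1 e2


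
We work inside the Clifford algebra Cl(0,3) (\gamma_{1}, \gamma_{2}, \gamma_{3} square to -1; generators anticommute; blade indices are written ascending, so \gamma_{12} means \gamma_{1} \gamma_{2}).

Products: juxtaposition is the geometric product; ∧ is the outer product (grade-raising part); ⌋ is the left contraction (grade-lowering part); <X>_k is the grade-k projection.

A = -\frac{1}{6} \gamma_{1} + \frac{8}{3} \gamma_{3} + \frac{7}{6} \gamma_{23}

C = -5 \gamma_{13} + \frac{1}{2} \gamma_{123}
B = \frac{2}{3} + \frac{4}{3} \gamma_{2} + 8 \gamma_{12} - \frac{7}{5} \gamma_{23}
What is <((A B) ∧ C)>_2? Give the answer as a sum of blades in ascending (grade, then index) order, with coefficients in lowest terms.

step 1: \frac{49}{30} - \frac{1}{9} \gamma_{1} - \frac{12}{5} \gamma_{2} + \frac{10}{3} \gamma_{3} - \frac{2}{9} \gamma_{12} + \frac{28}{3} \gamma_{13} - \frac{25}{9} \gamma_{23} + \frac{647}{30} \gamma_{123}
step 2: -\frac{49}{6} \gamma_{13} - \frac{671}{60} \gamma_{123}
step 3: -\frac{49}{6} \gamma_{13}
Answer: -\frac{49}{6} \gamma_{13}


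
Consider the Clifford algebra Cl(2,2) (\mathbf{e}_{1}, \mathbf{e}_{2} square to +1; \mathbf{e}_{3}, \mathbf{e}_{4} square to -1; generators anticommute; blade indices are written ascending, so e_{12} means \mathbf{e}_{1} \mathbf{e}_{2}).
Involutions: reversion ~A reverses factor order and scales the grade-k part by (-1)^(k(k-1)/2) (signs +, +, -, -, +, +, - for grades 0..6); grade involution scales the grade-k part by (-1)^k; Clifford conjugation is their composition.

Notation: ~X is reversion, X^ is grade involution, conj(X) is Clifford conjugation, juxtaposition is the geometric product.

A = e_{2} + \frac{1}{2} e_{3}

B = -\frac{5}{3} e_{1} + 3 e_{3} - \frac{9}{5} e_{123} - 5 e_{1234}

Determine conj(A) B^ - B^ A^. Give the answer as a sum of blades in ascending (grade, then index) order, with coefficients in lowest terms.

first term: -\frac{3}{2} + \frac{77}{30} e_{12} + \frac{79}{30} e_{13} + 3 e_{23} - \frac{5}{2} e_{124} - 5 e_{134}
second term: -\frac{3}{2} - \frac{23}{30} e_{12} + \frac{29}{30} e_{13} - 3 e_{23} + \frac{5}{2} e_{124} + 5 e_{134}
Answer: \frac{10}{3} e_{12} + \frac{5}{3} e_{13} + 6 e_{23} - 5 e_{124} - 10 e_{134}


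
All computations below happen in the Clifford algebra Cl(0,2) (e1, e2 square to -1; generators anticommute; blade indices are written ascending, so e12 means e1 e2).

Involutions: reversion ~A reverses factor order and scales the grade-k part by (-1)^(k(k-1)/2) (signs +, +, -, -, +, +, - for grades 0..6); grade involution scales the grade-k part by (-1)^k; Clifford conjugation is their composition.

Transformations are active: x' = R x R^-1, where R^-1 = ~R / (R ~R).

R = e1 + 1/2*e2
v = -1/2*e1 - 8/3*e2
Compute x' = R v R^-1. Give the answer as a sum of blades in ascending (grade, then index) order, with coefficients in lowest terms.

~R = e1 + 1/2*e2, and R ~R = -5/4, so R^-1 = ~R / (-5/4).
R v = 11/6 - 29/12*e12
Answer: -73/30*e1 + 6/5*e2


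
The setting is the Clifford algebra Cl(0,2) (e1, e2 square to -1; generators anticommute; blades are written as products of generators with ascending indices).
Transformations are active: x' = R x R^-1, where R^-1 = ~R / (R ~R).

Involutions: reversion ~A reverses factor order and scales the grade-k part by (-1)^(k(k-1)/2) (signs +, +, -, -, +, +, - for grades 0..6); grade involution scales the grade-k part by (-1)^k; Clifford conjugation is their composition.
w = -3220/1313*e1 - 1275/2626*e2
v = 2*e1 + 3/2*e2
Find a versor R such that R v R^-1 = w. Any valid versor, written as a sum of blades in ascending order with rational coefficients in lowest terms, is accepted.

Reasoning: v^2 = w^2 = -25/4 since conjugation preserves the quadratic form; R = v + w = -594/1313*e1 + 1332/1313*e2 is then valid when invertible, keeping its own part and reversing (v - w)/2.
Answer: -594/1313*e1 + 1332/1313*e2


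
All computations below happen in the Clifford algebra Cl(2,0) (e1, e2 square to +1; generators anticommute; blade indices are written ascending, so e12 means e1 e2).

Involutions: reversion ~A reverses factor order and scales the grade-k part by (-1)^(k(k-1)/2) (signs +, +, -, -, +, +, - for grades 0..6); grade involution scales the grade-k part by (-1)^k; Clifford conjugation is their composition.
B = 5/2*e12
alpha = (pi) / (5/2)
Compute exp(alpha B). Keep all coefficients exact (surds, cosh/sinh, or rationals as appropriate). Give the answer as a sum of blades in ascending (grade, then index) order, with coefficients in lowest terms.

B^2 = (5/2)^2*(e12)^2 = 25/4*(-1) = -25/4 (a basis 2-blade squares to minus the product of its generators' squares).
B^2 = -25/4 — the negative square puts this in the circular regime; l = 5/2, alpha*l = pi, so exp(alpha B) = cos(pi) + (sin(pi)/(5/2))*B = -1 + (0)*B.
Answer: -1


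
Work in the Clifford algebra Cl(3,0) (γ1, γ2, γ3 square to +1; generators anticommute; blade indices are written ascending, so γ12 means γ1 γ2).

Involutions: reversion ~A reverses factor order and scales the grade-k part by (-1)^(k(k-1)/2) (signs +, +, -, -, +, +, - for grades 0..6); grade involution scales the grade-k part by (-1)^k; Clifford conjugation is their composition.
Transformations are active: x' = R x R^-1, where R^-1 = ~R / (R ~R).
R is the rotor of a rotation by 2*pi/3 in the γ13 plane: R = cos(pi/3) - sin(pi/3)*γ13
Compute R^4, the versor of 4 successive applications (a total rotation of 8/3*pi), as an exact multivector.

Rotor phase runs at HALF the rotation angle; powers of one rotor simply add phase, so after 4 steps in γ13 the phase is 4*pi/3 = 4*pi/3 and R^4 = cos(4*pi/3) - sin(4*pi/3)*γ13.
cos(4*pi/3) = -1/2 and sin(4*pi/3) = -sqrt(3)/2, so R^4 = -1/2 + sqrt(3)/2*γ13. The net rotation is 2/3*pi (after discarding 1 full turn, each of which contributes a factor -1 to the rotor); the rotor keeps the half-angle phase exactly.
Answer: -1/2 + sqrt(3)/2*γ13


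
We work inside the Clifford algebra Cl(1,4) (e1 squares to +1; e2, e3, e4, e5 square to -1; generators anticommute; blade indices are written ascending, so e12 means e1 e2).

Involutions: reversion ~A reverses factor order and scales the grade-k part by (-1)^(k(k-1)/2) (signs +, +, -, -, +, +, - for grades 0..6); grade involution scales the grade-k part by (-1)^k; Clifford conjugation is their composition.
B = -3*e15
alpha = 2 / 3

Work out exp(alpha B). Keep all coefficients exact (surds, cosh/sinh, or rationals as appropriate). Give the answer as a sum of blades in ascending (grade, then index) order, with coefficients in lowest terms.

B^2 = (-3)^2*(e15)^2 = 9*(+1) = 9 (a basis 2-blade squares to minus the product of its generators' squares).
B^2 = 9 — since the square is positive, the closed form is hyperbolic: l = 3, alpha*l = 2, so exp(alpha B) = cosh(2) + (sinh(2)/3)*B = cosh(2) + (sinh(2)/3)*B.
Answer: cosh(2) - sinh(2)*e15


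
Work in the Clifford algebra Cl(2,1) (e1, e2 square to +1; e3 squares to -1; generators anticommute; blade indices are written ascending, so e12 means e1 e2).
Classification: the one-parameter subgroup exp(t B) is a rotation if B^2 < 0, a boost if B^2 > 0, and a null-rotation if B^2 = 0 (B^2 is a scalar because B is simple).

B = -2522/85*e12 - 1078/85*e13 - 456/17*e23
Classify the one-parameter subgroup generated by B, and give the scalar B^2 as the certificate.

B^2 term by term: the squares give (-2522/85)^2*(e12)^2 + (-1078/85)^2*(e13)^2 + (-456/17)^2*(e23)^2 = 6360484/7225*(-1) + 1162084/7225*(+1) + 207936/289*(+1) = 0 (each basis 2-blade squares to minus the product of its generators' squares); cross terms between blades sharing an index anticommute and cancel. So B^2 = 0.
Answer: null-rotation, certificate B^2 = 0. Note: conjugating B changes its blade decomposition but never the scalar B^2 = 0, whose sign settles the classification.


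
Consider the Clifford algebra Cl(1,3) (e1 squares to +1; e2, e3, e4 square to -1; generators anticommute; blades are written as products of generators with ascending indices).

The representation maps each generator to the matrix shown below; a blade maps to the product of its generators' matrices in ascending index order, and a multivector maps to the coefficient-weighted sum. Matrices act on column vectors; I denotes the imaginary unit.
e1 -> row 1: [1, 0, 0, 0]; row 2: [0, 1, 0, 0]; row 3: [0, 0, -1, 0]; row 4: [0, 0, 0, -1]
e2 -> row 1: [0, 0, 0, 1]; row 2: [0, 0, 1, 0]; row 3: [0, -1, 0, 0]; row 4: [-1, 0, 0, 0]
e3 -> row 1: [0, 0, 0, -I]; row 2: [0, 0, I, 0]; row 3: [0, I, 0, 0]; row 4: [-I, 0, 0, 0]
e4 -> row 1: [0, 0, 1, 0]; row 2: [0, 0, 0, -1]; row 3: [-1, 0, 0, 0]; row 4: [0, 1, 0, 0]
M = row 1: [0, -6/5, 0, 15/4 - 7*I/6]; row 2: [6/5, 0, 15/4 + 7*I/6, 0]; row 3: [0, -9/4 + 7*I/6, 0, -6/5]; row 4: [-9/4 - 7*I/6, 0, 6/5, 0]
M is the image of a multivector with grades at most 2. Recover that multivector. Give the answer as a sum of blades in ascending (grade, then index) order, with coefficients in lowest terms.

Method: the blade images are trace-orthogonal — tr(rho(e_A) rho(e_B)^-1) = 4 if A = B and 0 otherwise — and rho(e_A)^-1 = (e_A)^2 * rho(e_A) with (e_A)^2 = +1 or -1, so the coefficient of e_A in the preimage is (e_A)^2 * tr(M rho(e_A))/4.
Nonzero projections over blades of grade <= 2: e2: (e2)^2 = -1, tr(M rho(e2)) = -12, coefficient 3; e3: (e3)^2 = -1, tr(M rho(e3)) = -14/3, coefficient 7/6; e1 e2: (e1 e2)^2 = +1, tr(M rho(e1 e2)) = 3, coefficient 3/4; e2 e4: (e2 e4)^2 = -1, tr(M rho(e2 e4)) = 24/5, coefficient -6/5. Every other blade of grade <= 2 projects to 0.
Answer: 3*e2 + 7/6*e3 + 3/4*e1 e2 - 6/5*e2 e4


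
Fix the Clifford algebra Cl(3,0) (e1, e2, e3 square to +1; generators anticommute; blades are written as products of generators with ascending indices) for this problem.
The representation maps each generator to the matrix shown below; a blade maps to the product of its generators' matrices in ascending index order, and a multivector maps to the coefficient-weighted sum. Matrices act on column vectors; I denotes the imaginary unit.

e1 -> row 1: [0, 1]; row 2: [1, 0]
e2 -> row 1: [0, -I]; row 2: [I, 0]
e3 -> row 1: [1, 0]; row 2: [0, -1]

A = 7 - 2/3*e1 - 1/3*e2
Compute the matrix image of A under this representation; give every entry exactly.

M = (7)*1 + (-2/3)*rho(e1) + (-1/3)*rho(e2), summed entrywise (1 is the identity matrix):
Answer: row 1: [7, -2/3 + I/3]; row 2: [-2/3 - I/3, 7]


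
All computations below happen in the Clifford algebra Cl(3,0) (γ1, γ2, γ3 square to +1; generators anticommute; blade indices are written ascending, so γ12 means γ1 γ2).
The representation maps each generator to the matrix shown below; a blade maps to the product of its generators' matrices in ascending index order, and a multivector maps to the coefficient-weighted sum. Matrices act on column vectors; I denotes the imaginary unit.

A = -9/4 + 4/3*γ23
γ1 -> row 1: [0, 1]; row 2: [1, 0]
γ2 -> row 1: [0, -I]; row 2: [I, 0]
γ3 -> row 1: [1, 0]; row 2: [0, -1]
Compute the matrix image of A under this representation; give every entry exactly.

Bivector images (products of the table entries): rho(γ23) = rho(γ2)rho(γ3) = row 1: [0, I]; row 2: [I, 0].
M = (-9/4)*1 + (4/3)*rho(γ23), summed entrywise (1 is the identity matrix):
Answer: row 1: [-9/4, 4*I/3]; row 2: [4*I/3, -9/4]


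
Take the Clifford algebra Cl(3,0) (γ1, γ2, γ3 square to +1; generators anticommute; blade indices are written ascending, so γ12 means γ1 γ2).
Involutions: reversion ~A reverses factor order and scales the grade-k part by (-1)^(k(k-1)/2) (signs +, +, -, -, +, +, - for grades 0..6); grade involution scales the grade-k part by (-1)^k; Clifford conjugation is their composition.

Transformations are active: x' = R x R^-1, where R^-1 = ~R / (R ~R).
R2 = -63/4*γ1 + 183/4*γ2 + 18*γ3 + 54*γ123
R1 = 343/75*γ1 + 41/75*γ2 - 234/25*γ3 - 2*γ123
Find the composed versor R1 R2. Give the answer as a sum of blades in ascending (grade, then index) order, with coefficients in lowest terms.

Distribute over the terms of R1 (each basis-blade product reordered to ascending indices, repeated generators contracted through their squares):
(343/75*γ1) R2 = -7203/100 + 20923/100*γ12 + 2058/25*γ13 + 6174/25*γ23
(41/75*γ2) R2 = 2501/100 + 861/100*γ12 - 738/25*γ13 + 246/25*γ23
(-234/25*γ3) R2 = -4212/25 - 12636/25*γ12 - 7371/50*γ13 + 21411/50*γ23
(-2*γ123) R2 = 108 - 36*γ12 + 183/2*γ13 + 63/2*γ23
Summing the partial products and collecting blades:
Answer: -215/2 - 1618/5*γ12 - 78/25*γ13 + 17913/25*γ23


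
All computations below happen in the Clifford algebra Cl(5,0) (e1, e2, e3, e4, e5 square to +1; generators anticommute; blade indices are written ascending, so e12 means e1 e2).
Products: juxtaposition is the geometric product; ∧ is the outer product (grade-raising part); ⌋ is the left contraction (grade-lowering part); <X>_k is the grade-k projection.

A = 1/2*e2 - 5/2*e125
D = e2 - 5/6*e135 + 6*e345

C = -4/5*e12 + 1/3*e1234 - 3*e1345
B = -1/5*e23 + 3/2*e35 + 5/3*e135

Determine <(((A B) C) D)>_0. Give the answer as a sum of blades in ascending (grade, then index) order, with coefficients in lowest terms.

step 1: -1/10*e3 + 25/6*e23 + 15/4*e123 + 1/2*e135 + 3/4*e235 - 5/6*e1235
step 2: 3*e3 - 11/4*e4 + 10/3*e13 - 25/18*e14 - 5/2*e24 - 2/3*e35 + 5/18*e45 + 2/25*e123 + 133/60*e124 + 3/5*e135 - 11/20*e145 - 2/5*e235 - 133/12*e245 - 25/2*e1245
step 3: 1/2 - 5/9*e1 - 5/3*e3 - 3/2*e4 + 25/9*e5 + 1/3*e12 + 161/50*e13 + 83/60*e14 + 5/2*e15 + 127/2*e23 + 7/20*e24 - 1/15*e25 + 11/24*e34 + 161/10*e35 + 83/12*e45 + 215/3*e123 + 25/18*e124 - 25/108*e134 + 25/3*e135 + 15/2*e145 - 125/12*e234 + 43/3*e235 + 5/18*e245 + 125/108*e345 - 665/72*e1234 - 127/10*e1235 - 7/100*e1245 + 55/24*e1345 + 133/72*e2345 - 25/12*e12345
step 4: 1/2
Answer: 1/2


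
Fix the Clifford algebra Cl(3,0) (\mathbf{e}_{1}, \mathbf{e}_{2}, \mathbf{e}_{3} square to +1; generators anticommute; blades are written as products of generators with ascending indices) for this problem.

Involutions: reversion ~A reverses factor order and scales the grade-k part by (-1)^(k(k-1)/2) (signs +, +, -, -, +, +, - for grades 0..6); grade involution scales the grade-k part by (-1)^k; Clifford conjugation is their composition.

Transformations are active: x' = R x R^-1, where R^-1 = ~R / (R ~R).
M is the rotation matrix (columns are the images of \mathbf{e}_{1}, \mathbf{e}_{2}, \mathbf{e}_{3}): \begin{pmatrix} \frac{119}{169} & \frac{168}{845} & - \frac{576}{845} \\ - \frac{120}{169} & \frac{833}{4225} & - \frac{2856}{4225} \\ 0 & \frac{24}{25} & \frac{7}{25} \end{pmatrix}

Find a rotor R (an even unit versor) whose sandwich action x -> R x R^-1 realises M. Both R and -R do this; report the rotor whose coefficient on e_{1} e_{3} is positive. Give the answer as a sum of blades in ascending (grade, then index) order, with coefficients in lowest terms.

Method: write R = a + b12*e_{1} e_{2} + b13*e_{1} e_{3} + b23*e_{2} e_{3} with a^2 + b12^2 + b13^2 + b23^2 = 1 (so R^-1 = ~R). Expanding the columns R e_j ~R gives tr M = 4a^2 - 1 and, from the antisymmetric part, M21 - M12 = -4a*b12, M13 - M31 = 4a*b13, M32 - M23 = -4a*b23.
Here tr M = \frac{4991}{4225}, so a^2 = (1 + tr M)/4 = \frac{2304}{4225} and a = ±\frac{48}{65}. Taking a = \frac{48}{65}: M21 - M12 = -\frac{768}{845}, M13 - M31 = -\frac{576}{845}, M32 - M23 = \frac{6912}{4225}, giving b12 = \frac{4}{13}, b13 = -\frac{3}{13}, b23 = -\frac{36}{65}, i.e. R = \frac{48}{65} + \frac{4}{13} e_{1} e_{2} - \frac{3}{13} e_{1} e_{3} - \frac{36}{65} e_{2} e_{3}.
Its e_{1} e_{3} coefficient is negative, so report the other preimage -R.
Answer: -\frac{48}{65} - \frac{4}{13} e_{1} e_{2} + \frac{3}{13} e_{1} e_{3} + \frac{36}{65} e_{2} e_{3}. Recall the cover is two-to-one: with M of trace \frac{4991}{4225}, both preimages act alike, and the stated e_{1} e_{3} sign chooses the sheet.


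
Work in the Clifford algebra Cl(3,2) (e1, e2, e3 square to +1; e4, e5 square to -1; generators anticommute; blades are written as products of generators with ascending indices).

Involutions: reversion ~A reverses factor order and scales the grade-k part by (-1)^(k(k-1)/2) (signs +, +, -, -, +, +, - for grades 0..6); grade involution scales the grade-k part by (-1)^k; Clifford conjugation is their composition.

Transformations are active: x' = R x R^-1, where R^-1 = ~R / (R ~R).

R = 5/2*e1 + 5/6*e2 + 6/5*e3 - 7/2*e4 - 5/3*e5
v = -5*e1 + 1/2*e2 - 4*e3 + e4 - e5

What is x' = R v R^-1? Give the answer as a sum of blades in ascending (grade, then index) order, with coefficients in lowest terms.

~R = 5/2*e1 + 5/6*e2 + 6/5*e3 - 7/2*e4 - 5/3*e5, and R ~R = -1993/300, so R^-1 = ~R / (-1993/300).
R v = -301/20 + 65/12*e1 e2 - 4*e1 e3 - 15*e1 e4 - 65/6*e1 e5 - 59/15*e2 e3 + 31/12*e2 e4 - 64/5*e3 e4 - 118/15*e3 e5 + 31/6*e4 e5
Answer: 32540/1993*e1 + 13057/3986*e2 + 18808/1993*e3 - 33598/1993*e4 - 13057/1993*e5


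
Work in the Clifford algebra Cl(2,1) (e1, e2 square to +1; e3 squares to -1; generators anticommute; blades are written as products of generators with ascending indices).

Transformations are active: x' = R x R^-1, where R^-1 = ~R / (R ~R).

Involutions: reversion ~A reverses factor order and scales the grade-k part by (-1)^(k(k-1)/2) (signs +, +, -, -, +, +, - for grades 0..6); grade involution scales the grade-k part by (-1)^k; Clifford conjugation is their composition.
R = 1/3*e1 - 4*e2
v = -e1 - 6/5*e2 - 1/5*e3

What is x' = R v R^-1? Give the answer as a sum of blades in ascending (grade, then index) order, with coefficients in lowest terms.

~R = 1/3*e1 - 4*e2, and R ~R = 145/9, so R^-1 = ~R / (145/9).
R v = 67/15 - 22/5*e1 e2 - 1/15*e1 e3 + 4/5*e2 e3
Answer: 859/725*e1 - 738/725*e2 + 1/5*e3


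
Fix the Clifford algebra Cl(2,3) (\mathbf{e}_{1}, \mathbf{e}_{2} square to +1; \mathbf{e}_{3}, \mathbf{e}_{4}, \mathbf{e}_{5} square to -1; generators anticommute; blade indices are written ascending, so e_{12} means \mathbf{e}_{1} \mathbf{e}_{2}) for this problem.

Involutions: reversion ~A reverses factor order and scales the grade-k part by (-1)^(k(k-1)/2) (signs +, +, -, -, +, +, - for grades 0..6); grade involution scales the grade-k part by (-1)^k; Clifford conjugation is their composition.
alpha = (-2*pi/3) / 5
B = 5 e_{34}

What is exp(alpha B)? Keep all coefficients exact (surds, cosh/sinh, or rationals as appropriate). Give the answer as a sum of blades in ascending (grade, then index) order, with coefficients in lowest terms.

B^2 = (5)^2*(e_{34})^2 = 25*(-1) = -25 (a basis 2-blade squares to minus the product of its generators' squares).
B^2 = -25 — a negative square means the series sums to a rotation: l = 5, alpha*l = - \frac{2 \pi}{3}, so exp(alpha B) = cos(- \frac{2 \pi}{3}) + (sin(- \frac{2 \pi}{3})/5)*B = - \frac{1}{2} + (- \frac{\sqrt{3}}{10})*B.
Answer: - \frac{1}{2} - \frac{\sqrt{3}}{2} e_{34}


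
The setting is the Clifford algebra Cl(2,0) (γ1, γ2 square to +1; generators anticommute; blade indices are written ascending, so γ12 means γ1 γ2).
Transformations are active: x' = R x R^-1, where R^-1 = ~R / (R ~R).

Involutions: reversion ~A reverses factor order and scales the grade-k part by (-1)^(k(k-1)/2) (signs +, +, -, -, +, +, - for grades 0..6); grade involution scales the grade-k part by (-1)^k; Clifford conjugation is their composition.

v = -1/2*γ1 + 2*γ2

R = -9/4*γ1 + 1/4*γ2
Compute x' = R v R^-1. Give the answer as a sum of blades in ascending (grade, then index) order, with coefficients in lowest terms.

~R = -9/4*γ1 + 1/4*γ2, and R ~R = 41/8, so R^-1 = ~R / (41/8).
R v = 13/8 - 35/8*γ12
Answer: -38/41*γ1 - 151/82*γ2


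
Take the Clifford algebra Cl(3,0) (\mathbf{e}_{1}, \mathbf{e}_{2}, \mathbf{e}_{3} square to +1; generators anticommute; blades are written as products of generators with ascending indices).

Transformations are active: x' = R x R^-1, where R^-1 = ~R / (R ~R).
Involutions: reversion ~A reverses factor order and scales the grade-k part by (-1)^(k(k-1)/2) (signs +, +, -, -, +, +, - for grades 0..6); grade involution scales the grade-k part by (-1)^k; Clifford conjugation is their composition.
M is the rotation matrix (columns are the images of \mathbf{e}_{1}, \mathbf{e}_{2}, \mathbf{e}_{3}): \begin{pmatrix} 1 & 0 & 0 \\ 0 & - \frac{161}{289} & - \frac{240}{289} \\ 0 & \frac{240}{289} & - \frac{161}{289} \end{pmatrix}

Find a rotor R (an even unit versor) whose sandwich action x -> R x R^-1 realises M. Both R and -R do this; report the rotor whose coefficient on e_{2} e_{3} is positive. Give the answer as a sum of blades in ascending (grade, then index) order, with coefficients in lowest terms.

Method: write R = a + b12*e_{1} e_{2} + b13*e_{1} e_{3} + b23*e_{2} e_{3} with a^2 + b12^2 + b13^2 + b23^2 = 1 (so R^-1 = ~R). Expanding the columns R e_j ~R gives tr M = 4a^2 - 1 and, from the antisymmetric part, M21 - M12 = -4a*b12, M13 - M31 = 4a*b13, M32 - M23 = -4a*b23.
Here tr M = -\frac{33}{289}, so a^2 = (1 + tr M)/4 = \frac{64}{289} and a = ±\frac{8}{17}. Taking a = \frac{8}{17}: M21 - M12 = 0, M13 - M31 = 0, M32 - M23 = \frac{480}{289}, giving b12 = 0, b13 = 0, b23 = -\frac{15}{17}, i.e. R = \frac{8}{17} - \frac{15}{17} e_{2} e_{3}.
Its e_{2} e_{3} coefficient is negative, so report the other preimage -R.
Answer: -\frac{8}{17} + \frac{15}{17} e_{2} e_{3}. Recall the cover is two-to-one: with M of trace -\frac{33}{289}, both preimages act alike, and the stated e_{2} e_{3} sign chooses the sheet.


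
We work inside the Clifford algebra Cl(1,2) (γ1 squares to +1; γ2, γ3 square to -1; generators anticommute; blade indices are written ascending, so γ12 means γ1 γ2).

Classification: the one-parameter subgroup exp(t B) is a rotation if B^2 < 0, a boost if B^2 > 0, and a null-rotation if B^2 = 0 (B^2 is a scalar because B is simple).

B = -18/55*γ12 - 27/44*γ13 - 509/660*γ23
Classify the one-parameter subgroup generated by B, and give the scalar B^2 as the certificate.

B^2 term by term: the squares give (-18/55)^2*(γ12)^2 + (-27/44)^2*(γ13)^2 + (-509/660)^2*(γ23)^2 = 324/3025*(+1) + 729/1936*(+1) + 259081/435600*(-1) = -1/9 (each basis 2-blade squares to minus the product of its generators' squares); cross terms between blades sharing an index anticommute and cancel. So B^2 = -1/9.
Answer: rotation, certificate B^2 = -1/9. Why this suffices: the scalar -1/9 survives any versor conjugation, so its sign alone determines the class however B is presented.


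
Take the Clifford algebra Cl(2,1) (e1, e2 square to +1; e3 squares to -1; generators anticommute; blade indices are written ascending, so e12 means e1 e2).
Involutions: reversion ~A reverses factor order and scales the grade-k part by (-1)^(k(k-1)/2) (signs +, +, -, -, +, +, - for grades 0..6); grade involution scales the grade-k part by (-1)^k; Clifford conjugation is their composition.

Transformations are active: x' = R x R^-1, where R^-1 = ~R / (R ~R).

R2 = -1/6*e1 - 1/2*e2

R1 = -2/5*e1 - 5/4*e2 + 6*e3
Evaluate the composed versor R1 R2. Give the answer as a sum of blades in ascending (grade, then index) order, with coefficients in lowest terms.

Distribute over the terms of R2 (each basis-blade product reordered to ascending indices, repeated generators contracted through their squares):
R1 (-1/6*e1) = 1/15 - 5/24*e12 + e13
R1 (-1/2*e2) = 5/8 + 1/5*e12 + 3*e23
Summing the partial products and collecting blades:
Answer: 83/120 - 1/120*e12 + e13 + 3*e23
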